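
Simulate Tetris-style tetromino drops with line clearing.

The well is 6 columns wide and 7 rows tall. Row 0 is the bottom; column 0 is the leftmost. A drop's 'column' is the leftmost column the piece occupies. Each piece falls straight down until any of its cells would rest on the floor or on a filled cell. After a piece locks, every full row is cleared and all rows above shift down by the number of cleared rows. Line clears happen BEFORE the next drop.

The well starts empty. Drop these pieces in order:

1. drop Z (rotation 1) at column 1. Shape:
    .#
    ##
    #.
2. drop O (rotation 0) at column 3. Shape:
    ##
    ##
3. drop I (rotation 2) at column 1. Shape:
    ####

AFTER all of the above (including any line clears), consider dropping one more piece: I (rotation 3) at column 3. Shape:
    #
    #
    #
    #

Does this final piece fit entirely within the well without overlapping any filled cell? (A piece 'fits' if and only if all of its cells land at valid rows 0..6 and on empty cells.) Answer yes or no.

Answer: no

Derivation:
Drop 1: Z rot1 at col 1 lands with bottom-row=0; cleared 0 line(s) (total 0); column heights now [0 2 3 0 0 0], max=3
Drop 2: O rot0 at col 3 lands with bottom-row=0; cleared 0 line(s) (total 0); column heights now [0 2 3 2 2 0], max=3
Drop 3: I rot2 at col 1 lands with bottom-row=3; cleared 0 line(s) (total 0); column heights now [0 4 4 4 4 0], max=4
Test piece I rot3 at col 3 (width 1): heights before test = [0 4 4 4 4 0]; fits = False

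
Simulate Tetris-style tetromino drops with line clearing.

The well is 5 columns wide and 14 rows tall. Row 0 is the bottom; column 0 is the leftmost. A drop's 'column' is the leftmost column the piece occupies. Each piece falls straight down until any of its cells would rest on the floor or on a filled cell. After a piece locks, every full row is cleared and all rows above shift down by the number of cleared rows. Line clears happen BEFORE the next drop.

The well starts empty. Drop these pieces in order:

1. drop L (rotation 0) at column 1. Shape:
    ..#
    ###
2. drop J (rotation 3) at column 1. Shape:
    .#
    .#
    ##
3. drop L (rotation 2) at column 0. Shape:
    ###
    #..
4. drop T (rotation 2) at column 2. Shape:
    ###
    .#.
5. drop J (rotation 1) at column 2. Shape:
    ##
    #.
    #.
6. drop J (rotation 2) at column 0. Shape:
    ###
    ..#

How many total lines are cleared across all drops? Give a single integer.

Drop 1: L rot0 at col 1 lands with bottom-row=0; cleared 0 line(s) (total 0); column heights now [0 1 1 2 0], max=2
Drop 2: J rot3 at col 1 lands with bottom-row=1; cleared 0 line(s) (total 0); column heights now [0 2 4 2 0], max=4
Drop 3: L rot2 at col 0 lands with bottom-row=3; cleared 0 line(s) (total 0); column heights now [5 5 5 2 0], max=5
Drop 4: T rot2 at col 2 lands with bottom-row=4; cleared 0 line(s) (total 0); column heights now [5 5 6 6 6], max=6
Drop 5: J rot1 at col 2 lands with bottom-row=6; cleared 0 line(s) (total 0); column heights now [5 5 9 9 6], max=9
Drop 6: J rot2 at col 0 lands with bottom-row=9; cleared 0 line(s) (total 0); column heights now [11 11 11 9 6], max=11

Answer: 0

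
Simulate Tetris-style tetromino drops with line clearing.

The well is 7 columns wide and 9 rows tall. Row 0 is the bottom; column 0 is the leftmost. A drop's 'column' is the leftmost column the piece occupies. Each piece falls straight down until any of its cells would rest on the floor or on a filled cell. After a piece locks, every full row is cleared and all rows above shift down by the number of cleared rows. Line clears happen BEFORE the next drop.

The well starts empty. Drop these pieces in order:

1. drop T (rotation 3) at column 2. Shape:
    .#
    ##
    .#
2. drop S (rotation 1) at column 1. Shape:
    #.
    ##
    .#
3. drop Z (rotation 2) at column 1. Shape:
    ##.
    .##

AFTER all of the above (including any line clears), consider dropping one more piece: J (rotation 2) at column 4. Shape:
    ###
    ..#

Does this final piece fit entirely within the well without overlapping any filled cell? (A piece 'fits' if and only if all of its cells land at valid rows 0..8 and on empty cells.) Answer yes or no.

Drop 1: T rot3 at col 2 lands with bottom-row=0; cleared 0 line(s) (total 0); column heights now [0 0 2 3 0 0 0], max=3
Drop 2: S rot1 at col 1 lands with bottom-row=2; cleared 0 line(s) (total 0); column heights now [0 5 4 3 0 0 0], max=5
Drop 3: Z rot2 at col 1 lands with bottom-row=4; cleared 0 line(s) (total 0); column heights now [0 6 6 5 0 0 0], max=6
Test piece J rot2 at col 4 (width 3): heights before test = [0 6 6 5 0 0 0]; fits = True

Answer: yes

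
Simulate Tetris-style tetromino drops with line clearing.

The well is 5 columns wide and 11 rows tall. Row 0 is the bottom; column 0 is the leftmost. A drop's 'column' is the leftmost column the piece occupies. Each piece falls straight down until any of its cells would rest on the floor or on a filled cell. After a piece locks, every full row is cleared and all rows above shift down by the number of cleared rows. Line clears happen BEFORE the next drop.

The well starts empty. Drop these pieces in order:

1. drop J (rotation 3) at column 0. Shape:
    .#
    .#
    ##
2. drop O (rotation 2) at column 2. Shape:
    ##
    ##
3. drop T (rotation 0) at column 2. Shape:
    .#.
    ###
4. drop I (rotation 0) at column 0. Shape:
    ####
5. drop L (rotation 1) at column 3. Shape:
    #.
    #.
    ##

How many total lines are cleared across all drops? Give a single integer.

Drop 1: J rot3 at col 0 lands with bottom-row=0; cleared 0 line(s) (total 0); column heights now [1 3 0 0 0], max=3
Drop 2: O rot2 at col 2 lands with bottom-row=0; cleared 0 line(s) (total 0); column heights now [1 3 2 2 0], max=3
Drop 3: T rot0 at col 2 lands with bottom-row=2; cleared 0 line(s) (total 0); column heights now [1 3 3 4 3], max=4
Drop 4: I rot0 at col 0 lands with bottom-row=4; cleared 0 line(s) (total 0); column heights now [5 5 5 5 3], max=5
Drop 5: L rot1 at col 3 lands with bottom-row=5; cleared 0 line(s) (total 0); column heights now [5 5 5 8 6], max=8

Answer: 0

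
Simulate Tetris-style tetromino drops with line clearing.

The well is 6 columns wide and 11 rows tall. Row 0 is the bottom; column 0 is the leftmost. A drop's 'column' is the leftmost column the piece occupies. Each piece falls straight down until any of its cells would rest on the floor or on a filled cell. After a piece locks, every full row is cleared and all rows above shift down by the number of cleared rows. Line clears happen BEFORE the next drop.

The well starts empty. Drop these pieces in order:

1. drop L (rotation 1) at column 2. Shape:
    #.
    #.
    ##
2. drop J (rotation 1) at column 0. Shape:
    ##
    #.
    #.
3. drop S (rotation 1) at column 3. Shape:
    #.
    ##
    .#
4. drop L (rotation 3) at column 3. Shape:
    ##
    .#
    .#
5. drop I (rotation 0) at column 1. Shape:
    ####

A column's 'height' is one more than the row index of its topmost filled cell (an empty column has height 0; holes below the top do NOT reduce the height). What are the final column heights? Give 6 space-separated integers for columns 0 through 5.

Drop 1: L rot1 at col 2 lands with bottom-row=0; cleared 0 line(s) (total 0); column heights now [0 0 3 1 0 0], max=3
Drop 2: J rot1 at col 0 lands with bottom-row=0; cleared 0 line(s) (total 0); column heights now [3 3 3 1 0 0], max=3
Drop 3: S rot1 at col 3 lands with bottom-row=0; cleared 0 line(s) (total 0); column heights now [3 3 3 3 2 0], max=3
Drop 4: L rot3 at col 3 lands with bottom-row=2; cleared 0 line(s) (total 0); column heights now [3 3 3 5 5 0], max=5
Drop 5: I rot0 at col 1 lands with bottom-row=5; cleared 0 line(s) (total 0); column heights now [3 6 6 6 6 0], max=6

Answer: 3 6 6 6 6 0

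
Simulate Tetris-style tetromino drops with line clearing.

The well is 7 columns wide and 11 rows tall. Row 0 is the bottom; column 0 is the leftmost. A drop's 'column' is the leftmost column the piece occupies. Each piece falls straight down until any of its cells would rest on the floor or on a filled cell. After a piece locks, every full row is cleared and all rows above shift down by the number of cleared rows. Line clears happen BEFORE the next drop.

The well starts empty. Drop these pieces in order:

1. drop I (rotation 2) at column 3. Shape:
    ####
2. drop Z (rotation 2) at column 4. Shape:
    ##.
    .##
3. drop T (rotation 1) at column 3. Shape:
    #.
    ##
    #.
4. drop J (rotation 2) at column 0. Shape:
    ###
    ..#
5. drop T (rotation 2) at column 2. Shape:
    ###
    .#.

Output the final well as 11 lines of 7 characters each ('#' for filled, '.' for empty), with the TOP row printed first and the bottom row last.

Drop 1: I rot2 at col 3 lands with bottom-row=0; cleared 0 line(s) (total 0); column heights now [0 0 0 1 1 1 1], max=1
Drop 2: Z rot2 at col 4 lands with bottom-row=1; cleared 0 line(s) (total 0); column heights now [0 0 0 1 3 3 2], max=3
Drop 3: T rot1 at col 3 lands with bottom-row=2; cleared 0 line(s) (total 0); column heights now [0 0 0 5 4 3 2], max=5
Drop 4: J rot2 at col 0 lands with bottom-row=0; cleared 0 line(s) (total 0); column heights now [2 2 2 5 4 3 2], max=5
Drop 5: T rot2 at col 2 lands with bottom-row=5; cleared 0 line(s) (total 0); column heights now [2 2 7 7 7 3 2], max=7

Answer: .......
.......
.......
.......
..###..
...#...
...#...
...##..
...###.
###..##
..#####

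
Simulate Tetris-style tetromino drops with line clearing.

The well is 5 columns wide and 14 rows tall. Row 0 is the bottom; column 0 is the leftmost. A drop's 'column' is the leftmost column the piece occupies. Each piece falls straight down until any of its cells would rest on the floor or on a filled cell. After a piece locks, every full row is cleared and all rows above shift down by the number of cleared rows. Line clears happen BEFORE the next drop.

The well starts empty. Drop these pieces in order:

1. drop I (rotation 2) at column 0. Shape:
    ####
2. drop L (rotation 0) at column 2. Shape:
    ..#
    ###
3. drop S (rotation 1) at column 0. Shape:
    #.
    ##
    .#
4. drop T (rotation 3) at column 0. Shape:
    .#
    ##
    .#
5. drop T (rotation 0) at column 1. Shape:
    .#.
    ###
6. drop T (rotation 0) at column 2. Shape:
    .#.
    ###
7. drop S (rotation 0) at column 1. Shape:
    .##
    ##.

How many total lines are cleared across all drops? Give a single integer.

Answer: 0

Derivation:
Drop 1: I rot2 at col 0 lands with bottom-row=0; cleared 0 line(s) (total 0); column heights now [1 1 1 1 0], max=1
Drop 2: L rot0 at col 2 lands with bottom-row=1; cleared 0 line(s) (total 0); column heights now [1 1 2 2 3], max=3
Drop 3: S rot1 at col 0 lands with bottom-row=1; cleared 0 line(s) (total 0); column heights now [4 3 2 2 3], max=4
Drop 4: T rot3 at col 0 lands with bottom-row=3; cleared 0 line(s) (total 0); column heights now [5 6 2 2 3], max=6
Drop 5: T rot0 at col 1 lands with bottom-row=6; cleared 0 line(s) (total 0); column heights now [5 7 8 7 3], max=8
Drop 6: T rot0 at col 2 lands with bottom-row=8; cleared 0 line(s) (total 0); column heights now [5 7 9 10 9], max=10
Drop 7: S rot0 at col 1 lands with bottom-row=9; cleared 0 line(s) (total 0); column heights now [5 10 11 11 9], max=11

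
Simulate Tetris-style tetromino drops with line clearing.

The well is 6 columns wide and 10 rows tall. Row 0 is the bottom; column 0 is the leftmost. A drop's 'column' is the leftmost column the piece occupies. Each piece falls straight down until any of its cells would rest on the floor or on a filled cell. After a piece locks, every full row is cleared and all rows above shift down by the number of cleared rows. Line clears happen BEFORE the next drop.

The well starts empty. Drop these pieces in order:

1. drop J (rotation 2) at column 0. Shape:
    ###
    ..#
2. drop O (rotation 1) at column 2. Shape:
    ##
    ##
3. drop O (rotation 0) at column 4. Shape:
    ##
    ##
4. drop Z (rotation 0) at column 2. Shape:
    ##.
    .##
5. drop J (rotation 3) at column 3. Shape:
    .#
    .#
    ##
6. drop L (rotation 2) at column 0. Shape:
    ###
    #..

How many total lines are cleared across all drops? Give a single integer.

Answer: 0

Derivation:
Drop 1: J rot2 at col 0 lands with bottom-row=0; cleared 0 line(s) (total 0); column heights now [2 2 2 0 0 0], max=2
Drop 2: O rot1 at col 2 lands with bottom-row=2; cleared 0 line(s) (total 0); column heights now [2 2 4 4 0 0], max=4
Drop 3: O rot0 at col 4 lands with bottom-row=0; cleared 0 line(s) (total 0); column heights now [2 2 4 4 2 2], max=4
Drop 4: Z rot0 at col 2 lands with bottom-row=4; cleared 0 line(s) (total 0); column heights now [2 2 6 6 5 2], max=6
Drop 5: J rot3 at col 3 lands with bottom-row=6; cleared 0 line(s) (total 0); column heights now [2 2 6 7 9 2], max=9
Drop 6: L rot2 at col 0 lands with bottom-row=5; cleared 0 line(s) (total 0); column heights now [7 7 7 7 9 2], max=9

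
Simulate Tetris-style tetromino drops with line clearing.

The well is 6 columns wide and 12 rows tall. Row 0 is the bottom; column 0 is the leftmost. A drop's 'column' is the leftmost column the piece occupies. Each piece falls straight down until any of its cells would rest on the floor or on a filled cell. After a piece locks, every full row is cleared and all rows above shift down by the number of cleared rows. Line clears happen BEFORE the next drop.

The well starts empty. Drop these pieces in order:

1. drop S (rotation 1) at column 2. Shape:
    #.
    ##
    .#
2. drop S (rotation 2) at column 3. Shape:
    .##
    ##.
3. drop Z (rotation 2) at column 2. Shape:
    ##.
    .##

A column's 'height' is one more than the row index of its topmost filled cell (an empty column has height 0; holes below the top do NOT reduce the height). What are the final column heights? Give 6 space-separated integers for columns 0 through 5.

Drop 1: S rot1 at col 2 lands with bottom-row=0; cleared 0 line(s) (total 0); column heights now [0 0 3 2 0 0], max=3
Drop 2: S rot2 at col 3 lands with bottom-row=2; cleared 0 line(s) (total 0); column heights now [0 0 3 3 4 4], max=4
Drop 3: Z rot2 at col 2 lands with bottom-row=4; cleared 0 line(s) (total 0); column heights now [0 0 6 6 5 4], max=6

Answer: 0 0 6 6 5 4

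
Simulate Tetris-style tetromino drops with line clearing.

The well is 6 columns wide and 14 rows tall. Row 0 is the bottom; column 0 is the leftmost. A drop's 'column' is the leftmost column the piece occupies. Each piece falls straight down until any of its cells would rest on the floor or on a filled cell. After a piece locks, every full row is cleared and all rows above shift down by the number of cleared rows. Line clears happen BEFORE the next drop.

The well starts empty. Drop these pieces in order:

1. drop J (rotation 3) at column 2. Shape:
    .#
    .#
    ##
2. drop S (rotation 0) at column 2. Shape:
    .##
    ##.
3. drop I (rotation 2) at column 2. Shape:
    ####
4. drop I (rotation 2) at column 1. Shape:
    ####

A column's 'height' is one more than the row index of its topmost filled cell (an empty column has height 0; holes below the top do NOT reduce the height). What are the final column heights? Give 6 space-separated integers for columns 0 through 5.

Drop 1: J rot3 at col 2 lands with bottom-row=0; cleared 0 line(s) (total 0); column heights now [0 0 1 3 0 0], max=3
Drop 2: S rot0 at col 2 lands with bottom-row=3; cleared 0 line(s) (total 0); column heights now [0 0 4 5 5 0], max=5
Drop 3: I rot2 at col 2 lands with bottom-row=5; cleared 0 line(s) (total 0); column heights now [0 0 6 6 6 6], max=6
Drop 4: I rot2 at col 1 lands with bottom-row=6; cleared 0 line(s) (total 0); column heights now [0 7 7 7 7 6], max=7

Answer: 0 7 7 7 7 6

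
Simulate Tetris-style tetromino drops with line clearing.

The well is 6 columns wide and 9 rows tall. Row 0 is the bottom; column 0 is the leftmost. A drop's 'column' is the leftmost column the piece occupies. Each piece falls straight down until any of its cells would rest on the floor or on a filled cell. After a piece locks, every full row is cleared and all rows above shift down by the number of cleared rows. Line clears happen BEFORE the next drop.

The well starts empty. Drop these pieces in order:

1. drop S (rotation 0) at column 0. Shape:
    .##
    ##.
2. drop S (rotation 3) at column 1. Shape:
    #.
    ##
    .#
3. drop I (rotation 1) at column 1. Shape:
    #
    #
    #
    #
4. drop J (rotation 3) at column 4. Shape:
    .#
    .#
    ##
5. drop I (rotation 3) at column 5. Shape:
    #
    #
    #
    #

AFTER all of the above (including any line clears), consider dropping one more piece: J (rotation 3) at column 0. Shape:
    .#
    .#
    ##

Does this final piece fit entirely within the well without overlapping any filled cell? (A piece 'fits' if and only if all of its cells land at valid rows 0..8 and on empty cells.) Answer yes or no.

Answer: no

Derivation:
Drop 1: S rot0 at col 0 lands with bottom-row=0; cleared 0 line(s) (total 0); column heights now [1 2 2 0 0 0], max=2
Drop 2: S rot3 at col 1 lands with bottom-row=2; cleared 0 line(s) (total 0); column heights now [1 5 4 0 0 0], max=5
Drop 3: I rot1 at col 1 lands with bottom-row=5; cleared 0 line(s) (total 0); column heights now [1 9 4 0 0 0], max=9
Drop 4: J rot3 at col 4 lands with bottom-row=0; cleared 0 line(s) (total 0); column heights now [1 9 4 0 1 3], max=9
Drop 5: I rot3 at col 5 lands with bottom-row=3; cleared 0 line(s) (total 0); column heights now [1 9 4 0 1 7], max=9
Test piece J rot3 at col 0 (width 2): heights before test = [1 9 4 0 1 7]; fits = False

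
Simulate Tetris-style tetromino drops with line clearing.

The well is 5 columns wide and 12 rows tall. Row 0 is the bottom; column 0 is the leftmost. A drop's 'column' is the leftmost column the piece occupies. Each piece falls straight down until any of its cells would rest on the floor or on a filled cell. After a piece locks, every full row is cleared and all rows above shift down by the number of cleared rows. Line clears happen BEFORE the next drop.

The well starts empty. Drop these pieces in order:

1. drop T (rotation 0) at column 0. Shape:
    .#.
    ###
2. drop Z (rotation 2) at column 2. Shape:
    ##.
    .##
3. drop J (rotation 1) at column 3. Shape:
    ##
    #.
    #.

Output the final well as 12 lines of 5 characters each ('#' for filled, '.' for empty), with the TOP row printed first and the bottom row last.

Drop 1: T rot0 at col 0 lands with bottom-row=0; cleared 0 line(s) (total 0); column heights now [1 2 1 0 0], max=2
Drop 2: Z rot2 at col 2 lands with bottom-row=0; cleared 1 line(s) (total 1); column heights now [0 1 1 1 0], max=1
Drop 3: J rot1 at col 3 lands with bottom-row=1; cleared 0 line(s) (total 1); column heights now [0 1 1 4 4], max=4

Answer: .....
.....
.....
.....
.....
.....
.....
.....
...##
...#.
...#.
.###.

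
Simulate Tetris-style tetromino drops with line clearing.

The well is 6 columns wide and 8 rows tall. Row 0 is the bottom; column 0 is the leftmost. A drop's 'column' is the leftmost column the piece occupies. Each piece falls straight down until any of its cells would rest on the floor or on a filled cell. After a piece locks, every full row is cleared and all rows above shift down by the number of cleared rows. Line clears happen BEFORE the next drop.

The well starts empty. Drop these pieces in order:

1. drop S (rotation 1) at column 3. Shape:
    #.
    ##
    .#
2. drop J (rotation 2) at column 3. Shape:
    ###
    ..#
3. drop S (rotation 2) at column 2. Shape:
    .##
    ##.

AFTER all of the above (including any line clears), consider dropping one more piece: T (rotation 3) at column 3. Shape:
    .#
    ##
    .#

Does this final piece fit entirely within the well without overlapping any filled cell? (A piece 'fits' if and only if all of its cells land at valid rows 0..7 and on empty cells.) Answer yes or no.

Answer: no

Derivation:
Drop 1: S rot1 at col 3 lands with bottom-row=0; cleared 0 line(s) (total 0); column heights now [0 0 0 3 2 0], max=3
Drop 2: J rot2 at col 3 lands with bottom-row=2; cleared 0 line(s) (total 0); column heights now [0 0 0 4 4 4], max=4
Drop 3: S rot2 at col 2 lands with bottom-row=4; cleared 0 line(s) (total 0); column heights now [0 0 5 6 6 4], max=6
Test piece T rot3 at col 3 (width 2): heights before test = [0 0 5 6 6 4]; fits = False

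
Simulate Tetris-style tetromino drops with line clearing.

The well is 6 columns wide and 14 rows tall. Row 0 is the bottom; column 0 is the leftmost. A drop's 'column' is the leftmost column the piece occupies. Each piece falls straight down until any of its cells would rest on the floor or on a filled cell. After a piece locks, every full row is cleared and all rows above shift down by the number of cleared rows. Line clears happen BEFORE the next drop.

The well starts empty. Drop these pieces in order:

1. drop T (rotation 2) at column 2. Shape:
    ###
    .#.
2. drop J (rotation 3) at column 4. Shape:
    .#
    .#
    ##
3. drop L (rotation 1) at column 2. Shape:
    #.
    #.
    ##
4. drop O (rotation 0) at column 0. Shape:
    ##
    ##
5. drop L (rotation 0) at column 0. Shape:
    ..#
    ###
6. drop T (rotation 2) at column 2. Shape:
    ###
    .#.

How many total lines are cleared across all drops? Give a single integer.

Drop 1: T rot2 at col 2 lands with bottom-row=0; cleared 0 line(s) (total 0); column heights now [0 0 2 2 2 0], max=2
Drop 2: J rot3 at col 4 lands with bottom-row=2; cleared 0 line(s) (total 0); column heights now [0 0 2 2 3 5], max=5
Drop 3: L rot1 at col 2 lands with bottom-row=2; cleared 0 line(s) (total 0); column heights now [0 0 5 3 3 5], max=5
Drop 4: O rot0 at col 0 lands with bottom-row=0; cleared 0 line(s) (total 0); column heights now [2 2 5 3 3 5], max=5
Drop 5: L rot0 at col 0 lands with bottom-row=5; cleared 0 line(s) (total 0); column heights now [6 6 7 3 3 5], max=7
Drop 6: T rot2 at col 2 lands with bottom-row=6; cleared 0 line(s) (total 0); column heights now [6 6 8 8 8 5], max=8

Answer: 0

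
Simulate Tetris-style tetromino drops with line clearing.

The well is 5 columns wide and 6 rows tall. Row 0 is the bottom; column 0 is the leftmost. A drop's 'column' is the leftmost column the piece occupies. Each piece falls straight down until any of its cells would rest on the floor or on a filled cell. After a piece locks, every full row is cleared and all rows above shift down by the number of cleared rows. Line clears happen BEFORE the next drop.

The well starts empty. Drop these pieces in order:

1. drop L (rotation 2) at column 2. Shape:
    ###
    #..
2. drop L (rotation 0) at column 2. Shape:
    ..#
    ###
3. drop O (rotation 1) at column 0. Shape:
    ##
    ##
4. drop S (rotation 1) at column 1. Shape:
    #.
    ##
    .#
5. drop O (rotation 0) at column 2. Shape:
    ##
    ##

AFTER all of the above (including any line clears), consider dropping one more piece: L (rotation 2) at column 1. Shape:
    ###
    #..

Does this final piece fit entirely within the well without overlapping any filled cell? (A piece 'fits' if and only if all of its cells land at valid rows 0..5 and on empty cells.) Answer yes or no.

Drop 1: L rot2 at col 2 lands with bottom-row=0; cleared 0 line(s) (total 0); column heights now [0 0 2 2 2], max=2
Drop 2: L rot0 at col 2 lands with bottom-row=2; cleared 0 line(s) (total 0); column heights now [0 0 3 3 4], max=4
Drop 3: O rot1 at col 0 lands with bottom-row=0; cleared 1 line(s) (total 1); column heights now [1 1 2 2 3], max=3
Drop 4: S rot1 at col 1 lands with bottom-row=2; cleared 0 line(s) (total 1); column heights now [1 5 4 2 3], max=5
Drop 5: O rot0 at col 2 lands with bottom-row=4; cleared 0 line(s) (total 1); column heights now [1 5 6 6 3], max=6
Test piece L rot2 at col 1 (width 3): heights before test = [1 5 6 6 3]; fits = False

Answer: no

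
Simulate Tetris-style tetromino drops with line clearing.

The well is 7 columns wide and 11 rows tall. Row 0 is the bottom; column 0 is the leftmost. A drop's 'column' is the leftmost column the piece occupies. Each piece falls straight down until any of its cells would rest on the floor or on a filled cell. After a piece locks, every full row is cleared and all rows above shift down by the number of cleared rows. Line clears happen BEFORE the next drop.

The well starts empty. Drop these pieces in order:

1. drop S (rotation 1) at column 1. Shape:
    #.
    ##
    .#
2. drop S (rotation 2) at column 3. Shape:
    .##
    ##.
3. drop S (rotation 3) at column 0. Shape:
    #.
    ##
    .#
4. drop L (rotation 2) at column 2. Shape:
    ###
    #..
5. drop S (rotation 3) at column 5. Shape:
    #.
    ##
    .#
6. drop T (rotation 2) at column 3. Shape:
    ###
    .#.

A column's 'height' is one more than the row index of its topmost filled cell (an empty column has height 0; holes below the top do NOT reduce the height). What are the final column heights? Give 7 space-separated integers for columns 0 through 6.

Answer: 6 5 4 6 6 6 3

Derivation:
Drop 1: S rot1 at col 1 lands with bottom-row=0; cleared 0 line(s) (total 0); column heights now [0 3 2 0 0 0 0], max=3
Drop 2: S rot2 at col 3 lands with bottom-row=0; cleared 0 line(s) (total 0); column heights now [0 3 2 1 2 2 0], max=3
Drop 3: S rot3 at col 0 lands with bottom-row=3; cleared 0 line(s) (total 0); column heights now [6 5 2 1 2 2 0], max=6
Drop 4: L rot2 at col 2 lands with bottom-row=2; cleared 0 line(s) (total 0); column heights now [6 5 4 4 4 2 0], max=6
Drop 5: S rot3 at col 5 lands with bottom-row=1; cleared 0 line(s) (total 0); column heights now [6 5 4 4 4 4 3], max=6
Drop 6: T rot2 at col 3 lands with bottom-row=4; cleared 0 line(s) (total 0); column heights now [6 5 4 6 6 6 3], max=6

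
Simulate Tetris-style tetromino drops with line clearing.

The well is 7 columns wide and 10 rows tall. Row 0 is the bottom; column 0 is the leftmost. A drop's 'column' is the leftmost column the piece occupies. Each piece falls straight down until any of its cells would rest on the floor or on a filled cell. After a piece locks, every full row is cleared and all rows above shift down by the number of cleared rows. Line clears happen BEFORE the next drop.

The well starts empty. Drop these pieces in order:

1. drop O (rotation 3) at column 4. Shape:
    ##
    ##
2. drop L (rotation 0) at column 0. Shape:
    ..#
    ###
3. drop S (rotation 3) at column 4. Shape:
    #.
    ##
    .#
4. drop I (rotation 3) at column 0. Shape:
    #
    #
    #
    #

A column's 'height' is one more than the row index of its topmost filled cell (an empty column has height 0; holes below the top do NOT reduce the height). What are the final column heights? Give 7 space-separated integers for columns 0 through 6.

Drop 1: O rot3 at col 4 lands with bottom-row=0; cleared 0 line(s) (total 0); column heights now [0 0 0 0 2 2 0], max=2
Drop 2: L rot0 at col 0 lands with bottom-row=0; cleared 0 line(s) (total 0); column heights now [1 1 2 0 2 2 0], max=2
Drop 3: S rot3 at col 4 lands with bottom-row=2; cleared 0 line(s) (total 0); column heights now [1 1 2 0 5 4 0], max=5
Drop 4: I rot3 at col 0 lands with bottom-row=1; cleared 0 line(s) (total 0); column heights now [5 1 2 0 5 4 0], max=5

Answer: 5 1 2 0 5 4 0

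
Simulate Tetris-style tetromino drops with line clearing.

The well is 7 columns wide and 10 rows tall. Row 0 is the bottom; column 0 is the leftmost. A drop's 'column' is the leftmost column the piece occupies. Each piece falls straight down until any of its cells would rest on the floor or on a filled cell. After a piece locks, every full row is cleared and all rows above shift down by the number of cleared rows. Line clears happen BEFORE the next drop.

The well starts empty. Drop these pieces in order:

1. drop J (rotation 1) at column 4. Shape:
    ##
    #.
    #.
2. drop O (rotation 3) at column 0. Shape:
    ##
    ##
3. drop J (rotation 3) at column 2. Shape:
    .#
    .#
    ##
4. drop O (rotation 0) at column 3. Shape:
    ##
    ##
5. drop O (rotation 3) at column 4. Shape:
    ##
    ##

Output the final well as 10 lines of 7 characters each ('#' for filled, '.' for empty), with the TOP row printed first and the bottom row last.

Drop 1: J rot1 at col 4 lands with bottom-row=0; cleared 0 line(s) (total 0); column heights now [0 0 0 0 3 3 0], max=3
Drop 2: O rot3 at col 0 lands with bottom-row=0; cleared 0 line(s) (total 0); column heights now [2 2 0 0 3 3 0], max=3
Drop 3: J rot3 at col 2 lands with bottom-row=0; cleared 0 line(s) (total 0); column heights now [2 2 1 3 3 3 0], max=3
Drop 4: O rot0 at col 3 lands with bottom-row=3; cleared 0 line(s) (total 0); column heights now [2 2 1 5 5 3 0], max=5
Drop 5: O rot3 at col 4 lands with bottom-row=5; cleared 0 line(s) (total 0); column heights now [2 2 1 5 7 7 0], max=7

Answer: .......
.......
.......
....##.
....##.
...##..
...##..
...###.
##.##..
#####..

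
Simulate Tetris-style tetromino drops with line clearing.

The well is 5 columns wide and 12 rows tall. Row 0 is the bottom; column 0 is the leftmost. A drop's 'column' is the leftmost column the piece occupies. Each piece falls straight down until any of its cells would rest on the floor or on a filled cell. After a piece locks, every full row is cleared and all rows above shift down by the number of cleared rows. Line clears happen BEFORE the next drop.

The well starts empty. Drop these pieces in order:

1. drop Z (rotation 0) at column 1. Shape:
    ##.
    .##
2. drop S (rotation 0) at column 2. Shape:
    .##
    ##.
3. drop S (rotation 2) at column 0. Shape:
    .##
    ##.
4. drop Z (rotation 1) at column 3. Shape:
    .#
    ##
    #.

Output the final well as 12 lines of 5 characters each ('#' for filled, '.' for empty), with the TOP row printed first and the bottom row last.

Answer: .....
.....
.....
.....
.....
....#
...##
...#.
.####
####.
.##..
..##.

Derivation:
Drop 1: Z rot0 at col 1 lands with bottom-row=0; cleared 0 line(s) (total 0); column heights now [0 2 2 1 0], max=2
Drop 2: S rot0 at col 2 lands with bottom-row=2; cleared 0 line(s) (total 0); column heights now [0 2 3 4 4], max=4
Drop 3: S rot2 at col 0 lands with bottom-row=2; cleared 0 line(s) (total 0); column heights now [3 4 4 4 4], max=4
Drop 4: Z rot1 at col 3 lands with bottom-row=4; cleared 0 line(s) (total 0); column heights now [3 4 4 6 7], max=7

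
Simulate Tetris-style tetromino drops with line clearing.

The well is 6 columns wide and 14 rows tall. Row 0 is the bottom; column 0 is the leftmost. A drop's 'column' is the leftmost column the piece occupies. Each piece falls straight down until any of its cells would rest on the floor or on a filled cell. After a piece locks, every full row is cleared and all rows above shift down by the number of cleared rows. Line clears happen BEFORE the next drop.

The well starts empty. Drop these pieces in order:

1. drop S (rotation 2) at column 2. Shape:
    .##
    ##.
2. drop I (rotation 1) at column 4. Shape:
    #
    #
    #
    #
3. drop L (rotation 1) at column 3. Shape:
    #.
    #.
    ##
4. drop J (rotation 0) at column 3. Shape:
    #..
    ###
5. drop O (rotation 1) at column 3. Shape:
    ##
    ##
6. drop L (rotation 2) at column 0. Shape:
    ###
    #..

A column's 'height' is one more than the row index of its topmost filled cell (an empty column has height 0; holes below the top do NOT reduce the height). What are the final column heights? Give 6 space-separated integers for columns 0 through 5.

Drop 1: S rot2 at col 2 lands with bottom-row=0; cleared 0 line(s) (total 0); column heights now [0 0 1 2 2 0], max=2
Drop 2: I rot1 at col 4 lands with bottom-row=2; cleared 0 line(s) (total 0); column heights now [0 0 1 2 6 0], max=6
Drop 3: L rot1 at col 3 lands with bottom-row=6; cleared 0 line(s) (total 0); column heights now [0 0 1 9 7 0], max=9
Drop 4: J rot0 at col 3 lands with bottom-row=9; cleared 0 line(s) (total 0); column heights now [0 0 1 11 10 10], max=11
Drop 5: O rot1 at col 3 lands with bottom-row=11; cleared 0 line(s) (total 0); column heights now [0 0 1 13 13 10], max=13
Drop 6: L rot2 at col 0 lands with bottom-row=0; cleared 0 line(s) (total 0); column heights now [2 2 2 13 13 10], max=13

Answer: 2 2 2 13 13 10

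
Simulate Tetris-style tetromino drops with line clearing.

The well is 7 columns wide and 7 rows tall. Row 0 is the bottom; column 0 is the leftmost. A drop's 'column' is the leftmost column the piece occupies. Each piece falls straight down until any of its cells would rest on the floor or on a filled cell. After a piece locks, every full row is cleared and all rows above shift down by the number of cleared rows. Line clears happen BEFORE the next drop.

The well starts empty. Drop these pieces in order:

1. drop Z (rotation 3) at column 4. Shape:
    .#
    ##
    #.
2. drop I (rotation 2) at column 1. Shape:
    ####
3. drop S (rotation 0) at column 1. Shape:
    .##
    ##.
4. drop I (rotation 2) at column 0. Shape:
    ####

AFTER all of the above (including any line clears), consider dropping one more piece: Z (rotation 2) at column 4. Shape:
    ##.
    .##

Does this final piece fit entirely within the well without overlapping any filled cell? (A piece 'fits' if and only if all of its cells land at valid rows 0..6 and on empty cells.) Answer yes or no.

Drop 1: Z rot3 at col 4 lands with bottom-row=0; cleared 0 line(s) (total 0); column heights now [0 0 0 0 2 3 0], max=3
Drop 2: I rot2 at col 1 lands with bottom-row=2; cleared 0 line(s) (total 0); column heights now [0 3 3 3 3 3 0], max=3
Drop 3: S rot0 at col 1 lands with bottom-row=3; cleared 0 line(s) (total 0); column heights now [0 4 5 5 3 3 0], max=5
Drop 4: I rot2 at col 0 lands with bottom-row=5; cleared 0 line(s) (total 0); column heights now [6 6 6 6 3 3 0], max=6
Test piece Z rot2 at col 4 (width 3): heights before test = [6 6 6 6 3 3 0]; fits = True

Answer: yes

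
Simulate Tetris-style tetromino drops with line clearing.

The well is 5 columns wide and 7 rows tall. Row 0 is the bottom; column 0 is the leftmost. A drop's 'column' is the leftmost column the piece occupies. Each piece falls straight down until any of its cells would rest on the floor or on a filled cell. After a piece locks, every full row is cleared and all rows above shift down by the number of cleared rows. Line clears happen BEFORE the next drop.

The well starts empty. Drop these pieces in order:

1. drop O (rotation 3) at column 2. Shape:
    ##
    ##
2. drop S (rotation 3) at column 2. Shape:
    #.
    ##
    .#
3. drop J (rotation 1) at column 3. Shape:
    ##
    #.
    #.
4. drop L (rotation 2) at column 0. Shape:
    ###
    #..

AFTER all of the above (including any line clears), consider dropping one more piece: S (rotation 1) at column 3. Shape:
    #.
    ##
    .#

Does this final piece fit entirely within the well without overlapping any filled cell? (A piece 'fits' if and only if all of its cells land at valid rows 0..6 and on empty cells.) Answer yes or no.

Drop 1: O rot3 at col 2 lands with bottom-row=0; cleared 0 line(s) (total 0); column heights now [0 0 2 2 0], max=2
Drop 2: S rot3 at col 2 lands with bottom-row=2; cleared 0 line(s) (total 0); column heights now [0 0 5 4 0], max=5
Drop 3: J rot1 at col 3 lands with bottom-row=4; cleared 0 line(s) (total 0); column heights now [0 0 5 7 7], max=7
Drop 4: L rot2 at col 0 lands with bottom-row=4; cleared 0 line(s) (total 0); column heights now [6 6 6 7 7], max=7
Test piece S rot1 at col 3 (width 2): heights before test = [6 6 6 7 7]; fits = False

Answer: no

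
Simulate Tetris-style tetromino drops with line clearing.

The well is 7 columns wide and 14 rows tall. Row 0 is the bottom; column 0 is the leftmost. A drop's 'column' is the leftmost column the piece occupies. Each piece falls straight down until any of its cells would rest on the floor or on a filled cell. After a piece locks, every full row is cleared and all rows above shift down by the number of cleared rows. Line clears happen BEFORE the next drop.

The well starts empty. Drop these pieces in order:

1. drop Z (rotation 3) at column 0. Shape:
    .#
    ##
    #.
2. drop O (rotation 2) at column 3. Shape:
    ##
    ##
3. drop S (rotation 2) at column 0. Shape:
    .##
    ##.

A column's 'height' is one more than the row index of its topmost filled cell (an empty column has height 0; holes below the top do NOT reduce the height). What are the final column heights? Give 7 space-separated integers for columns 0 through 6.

Drop 1: Z rot3 at col 0 lands with bottom-row=0; cleared 0 line(s) (total 0); column heights now [2 3 0 0 0 0 0], max=3
Drop 2: O rot2 at col 3 lands with bottom-row=0; cleared 0 line(s) (total 0); column heights now [2 3 0 2 2 0 0], max=3
Drop 3: S rot2 at col 0 lands with bottom-row=3; cleared 0 line(s) (total 0); column heights now [4 5 5 2 2 0 0], max=5

Answer: 4 5 5 2 2 0 0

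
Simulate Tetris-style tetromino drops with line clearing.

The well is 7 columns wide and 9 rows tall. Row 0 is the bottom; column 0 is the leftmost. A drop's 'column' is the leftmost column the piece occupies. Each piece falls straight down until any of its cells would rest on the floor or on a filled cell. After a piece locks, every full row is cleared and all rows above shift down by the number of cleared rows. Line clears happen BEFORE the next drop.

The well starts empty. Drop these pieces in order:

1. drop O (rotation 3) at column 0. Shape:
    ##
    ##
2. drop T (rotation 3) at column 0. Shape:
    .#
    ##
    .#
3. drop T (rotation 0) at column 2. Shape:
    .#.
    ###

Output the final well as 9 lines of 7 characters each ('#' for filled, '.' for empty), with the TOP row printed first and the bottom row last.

Drop 1: O rot3 at col 0 lands with bottom-row=0; cleared 0 line(s) (total 0); column heights now [2 2 0 0 0 0 0], max=2
Drop 2: T rot3 at col 0 lands with bottom-row=2; cleared 0 line(s) (total 0); column heights now [4 5 0 0 0 0 0], max=5
Drop 3: T rot0 at col 2 lands with bottom-row=0; cleared 0 line(s) (total 0); column heights now [4 5 1 2 1 0 0], max=5

Answer: .......
.......
.......
.......
.#.....
##.....
.#.....
##.#...
#####..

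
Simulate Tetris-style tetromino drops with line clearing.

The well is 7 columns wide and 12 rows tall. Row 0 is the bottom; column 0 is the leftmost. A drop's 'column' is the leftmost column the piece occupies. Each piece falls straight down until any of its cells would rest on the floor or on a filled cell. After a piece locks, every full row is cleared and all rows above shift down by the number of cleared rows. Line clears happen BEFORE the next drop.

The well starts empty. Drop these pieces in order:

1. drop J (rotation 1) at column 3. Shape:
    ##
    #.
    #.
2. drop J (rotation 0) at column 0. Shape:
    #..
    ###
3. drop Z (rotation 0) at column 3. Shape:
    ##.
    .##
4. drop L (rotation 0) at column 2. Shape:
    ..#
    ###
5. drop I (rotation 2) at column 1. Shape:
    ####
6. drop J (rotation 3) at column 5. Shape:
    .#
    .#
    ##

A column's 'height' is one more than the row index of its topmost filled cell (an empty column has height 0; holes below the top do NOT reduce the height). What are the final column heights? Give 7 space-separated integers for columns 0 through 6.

Answer: 2 8 8 8 8 5 7

Derivation:
Drop 1: J rot1 at col 3 lands with bottom-row=0; cleared 0 line(s) (total 0); column heights now [0 0 0 3 3 0 0], max=3
Drop 2: J rot0 at col 0 lands with bottom-row=0; cleared 0 line(s) (total 0); column heights now [2 1 1 3 3 0 0], max=3
Drop 3: Z rot0 at col 3 lands with bottom-row=3; cleared 0 line(s) (total 0); column heights now [2 1 1 5 5 4 0], max=5
Drop 4: L rot0 at col 2 lands with bottom-row=5; cleared 0 line(s) (total 0); column heights now [2 1 6 6 7 4 0], max=7
Drop 5: I rot2 at col 1 lands with bottom-row=7; cleared 0 line(s) (total 0); column heights now [2 8 8 8 8 4 0], max=8
Drop 6: J rot3 at col 5 lands with bottom-row=4; cleared 0 line(s) (total 0); column heights now [2 8 8 8 8 5 7], max=8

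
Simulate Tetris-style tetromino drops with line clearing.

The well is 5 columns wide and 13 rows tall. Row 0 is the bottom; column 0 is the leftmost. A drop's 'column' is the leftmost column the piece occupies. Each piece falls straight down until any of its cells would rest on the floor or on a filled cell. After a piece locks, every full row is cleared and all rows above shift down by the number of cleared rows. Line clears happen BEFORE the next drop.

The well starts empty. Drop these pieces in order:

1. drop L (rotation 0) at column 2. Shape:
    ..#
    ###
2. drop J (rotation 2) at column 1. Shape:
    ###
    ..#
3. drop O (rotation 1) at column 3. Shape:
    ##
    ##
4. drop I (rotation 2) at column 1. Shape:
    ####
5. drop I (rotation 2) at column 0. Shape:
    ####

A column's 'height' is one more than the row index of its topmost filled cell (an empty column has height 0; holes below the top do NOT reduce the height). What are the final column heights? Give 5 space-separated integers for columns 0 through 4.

Answer: 7 7 7 7 6

Derivation:
Drop 1: L rot0 at col 2 lands with bottom-row=0; cleared 0 line(s) (total 0); column heights now [0 0 1 1 2], max=2
Drop 2: J rot2 at col 1 lands with bottom-row=1; cleared 0 line(s) (total 0); column heights now [0 3 3 3 2], max=3
Drop 3: O rot1 at col 3 lands with bottom-row=3; cleared 0 line(s) (total 0); column heights now [0 3 3 5 5], max=5
Drop 4: I rot2 at col 1 lands with bottom-row=5; cleared 0 line(s) (total 0); column heights now [0 6 6 6 6], max=6
Drop 5: I rot2 at col 0 lands with bottom-row=6; cleared 0 line(s) (total 0); column heights now [7 7 7 7 6], max=7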